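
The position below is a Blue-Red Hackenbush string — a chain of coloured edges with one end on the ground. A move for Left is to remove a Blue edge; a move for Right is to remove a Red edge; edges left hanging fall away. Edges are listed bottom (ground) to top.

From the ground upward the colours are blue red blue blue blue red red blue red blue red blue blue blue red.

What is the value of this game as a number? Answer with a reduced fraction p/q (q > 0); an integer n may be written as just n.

1 of 15 · b · max L 0 · min R +∞ -> 1
2 of 15 · br · max L 0 · min R 1 -> 1/2
3 of 15 · brb · max L 1/2 · min R 1 -> 3/4
4 of 15 · brbb · max L 3/4 · min R 1 -> 7/8
5 of 15 · brbbb · max L 7/8 · min R 1 -> 15/16
6 of 15 · brbbbr · max L 7/8 · min R 15/16 -> 29/32
7 of 15 · brbbbrr · max L 7/8 · min R 29/32 -> 57/64
8 of 15 · brbbbrrb · max L 57/64 · min R 29/32 -> 115/128
9 of 15 · brbbbrrbr · max L 57/64 · min R 115/128 -> 229/256
10 of 15 · brbbbrrbrb · max L 229/256 · min R 115/128 -> 459/512
11 of 15 · brbbbrrbrbr · max L 229/256 · min R 459/512 -> 917/1024
12 of 15 · brbbbrrbrbrb · max L 917/1024 · min R 459/512 -> 1835/2048
13 of 15 · brbbbrrbrbrbb · max L 1835/2048 · min R 459/512 -> 3671/4096
14 of 15 · brbbbrrbrbrbbb · max L 3671/4096 · min R 459/512 -> 7343/8192
15 of 15 · brbbbrrbrbrbbbr · max L 3671/4096 · min R 7343/8192 -> 14685/16384

14685/16384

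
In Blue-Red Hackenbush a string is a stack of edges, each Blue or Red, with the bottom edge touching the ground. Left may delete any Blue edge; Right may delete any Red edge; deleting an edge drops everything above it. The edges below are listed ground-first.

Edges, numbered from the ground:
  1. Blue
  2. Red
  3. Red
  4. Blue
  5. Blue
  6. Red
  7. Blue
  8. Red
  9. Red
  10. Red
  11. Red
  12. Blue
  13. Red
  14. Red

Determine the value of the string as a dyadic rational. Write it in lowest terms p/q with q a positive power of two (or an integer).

v(B) = { 0 | — } — 1
v(BR) = { 0 | 1 } — 1/2
v(BRR) = { 0 | 1/2,1 } — 1/4
v(BRRB) = { 0,1/4 | 1/2,1 } — 3/8
v(BRRBB) = { 0,1/4,3/8 | 1/2,1 } — 7/16
v(BRRBBR) = { 0,1/4,3/8 | 7/16,1/2,1 } — 13/32
v(BRRBBRB) = { 0,1/4,3/8,13/32 | 7/16,1/2,1 } — 27/64
v(BRRBBRBR) = { 0,1/4,3/8,13/32 | 27/64,7/16,1/2,1 } — 53/128
v(BRRBBRBRR) = { 0,1/4,3/8,13/32 | 53/128,27/64,7/16,1/2,1 } — 105/256
v(BRRBBRBRRR) = { 0,1/4,3/8,13/32 | 105/256,53/128,27/64,7/16,1/2,1 } — 209/512
v(BRRBBRBRRRR) = { 0,1/4,3/8,13/32 | 209/512,105/256,53/128,27/64,7/16,1/2,1 } — 417/1024
v(BRRBBRBRRRRB) = { 0,1/4,3/8,13/32,417/1024 | 209/512,105/256,53/128,27/64,7/16,1/2,1 } — 835/2048
v(BRRBBRBRRRRBR) = { 0,1/4,3/8,13/32,417/1024 | 835/2048,209/512,105/256,53/128,27/64,7/16,1/2,1 } — 1669/4096
v(BRRBBRBRRRRBRR) = { 0,1/4,3/8,13/32,417/1024 | 1669/4096,835/2048,209/512,105/256,53/128,27/64,7/16,1/2,1 } — 3337/8192

3337/8192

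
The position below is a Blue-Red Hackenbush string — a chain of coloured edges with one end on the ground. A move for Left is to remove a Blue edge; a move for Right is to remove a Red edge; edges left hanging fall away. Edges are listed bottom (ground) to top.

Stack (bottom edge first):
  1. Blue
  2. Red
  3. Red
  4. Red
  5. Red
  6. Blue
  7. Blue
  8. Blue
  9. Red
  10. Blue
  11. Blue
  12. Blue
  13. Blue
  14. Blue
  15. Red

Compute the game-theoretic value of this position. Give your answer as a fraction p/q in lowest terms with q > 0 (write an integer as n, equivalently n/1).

1917/16384

Prefix values for Blue Red Red Red Red Blue Blue Blue Red Blue Blue Blue Blue Blue Red via {L|R} + simplicity:
value_1 [B]  L=[0]  R=[]  → 1
value_2 [BR]  L=[0]  R=[1]  → 1/2
value_3 [BRR]  L=[0]  R=[1/2,1]  → 1/4
value_4 [BRRR]  L=[0]  R=[1/4,1/2,1]  → 1/8
value_5 [BRRRR]  L=[0]  R=[1/8,1/4,1/2,1]  → 1/16
value_6 [BRRRRB]  L=[0,1/16]  R=[1/8,1/4,1/2,1]  → 3/32
value_7 [BRRRRBB]  L=[0,1/16,3/32]  R=[1/8,1/4,1/2,1]  → 7/64
value_8 [BRRRRBBB]  L=[0,1/16,3/32,7/64]  R=[1/8,1/4,1/2,1]  → 15/128
value_9 [BRRRRBBBR]  L=[0,1/16,3/32,7/64]  R=[15/128,1/8,1/4,1/2,1]  → 29/256
value_10 [BRRRRBBBRB]  L=[0,1/16,3/32,7/64,29/256]  R=[15/128,1/8,1/4,1/2,1]  → 59/512
value_11 [BRRRRBBBRBB]  L=[0,1/16,3/32,7/64,29/256,59/512]  R=[15/128,1/8,1/4,1/2,1]  → 119/1024
value_12 [BRRRRBBBRBBB]  L=[0,1/16,3/32,7/64,29/256,59/512,119/1024]  R=[15/128,1/8,1/4,1/2,1]  → 239/2048
value_13 [BRRRRBBBRBBBB]  L=[0,1/16,3/32,7/64,29/256,59/512,119/1024,239/2048]  R=[15/128,1/8,1/4,1/2,1]  → 479/4096
value_14 [BRRRRBBBRBBBBB]  L=[0,1/16,3/32,7/64,29/256,59/512,119/1024,239/2048,479/4096]  R=[15/128,1/8,1/4,1/2,1]  → 959/8192
value_15 [BRRRRBBBRBBBBBR]  L=[0,1/16,3/32,7/64,29/256,59/512,119/1024,239/2048,479/4096]  R=[959/8192,15/128,1/8,1/4,1/2,1]  → 1917/16384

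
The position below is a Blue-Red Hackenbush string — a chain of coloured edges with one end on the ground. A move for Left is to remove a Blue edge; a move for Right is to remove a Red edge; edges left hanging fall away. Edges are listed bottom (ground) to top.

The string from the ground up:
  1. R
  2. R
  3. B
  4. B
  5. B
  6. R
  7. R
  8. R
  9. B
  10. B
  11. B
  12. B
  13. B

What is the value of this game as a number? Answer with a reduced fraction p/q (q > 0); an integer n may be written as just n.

Build v(s[:k]) for k = 1..13, string s = R R B B B R R R B B B B B.
R: Left { none }, Right { 0 } => simplest -1
RR: Left { none }, Right { -1,0 } => simplest -2
RRB: Left { -2 }, Right { -1,0 } => simplest -3/2
RRBB: Left { -2,-3/2 }, Right { -1,0 } => simplest -5/4
RRBBB: Left { -2,-3/2,-5/4 }, Right { -1,0 } => simplest -9/8
RRBBBR: Left { -2,-3/2,-5/4 }, Right { -9/8,-1,0 } => simplest -19/16
RRBBBRR: Left { -2,-3/2,-5/4 }, Right { -19/16,-9/8,-1,0 } => simplest -39/32
RRBBBRRR: Left { -2,-3/2,-5/4 }, Right { -39/32,-19/16,-9/8,-1,0 } => simplest -79/64
RRBBBRRRB: Left { -2,-3/2,-5/4,-79/64 }, Right { -39/32,-19/16,-9/8,-1,0 } => simplest -157/128
RRBBBRRRBB: Left { -2,-3/2,-5/4,-79/64,-157/128 }, Right { -39/32,-19/16,-9/8,-1,0 } => simplest -313/256
RRBBBRRRBBB: Left { -2,-3/2,-5/4,-79/64,-157/128,-313/256 }, Right { -39/32,-19/16,-9/8,-1,0 } => simplest -625/512
RRBBBRRRBBBB: Left { -2,-3/2,-5/4,-79/64,-157/128,-313/256,-625/512 }, Right { -39/32,-19/16,-9/8,-1,0 } => simplest -1249/1024
RRBBBRRRBBBBB: Left { -2,-3/2,-5/4,-79/64,-157/128,-313/256,-625/512,-1249/1024 }, Right { -39/32,-19/16,-9/8,-1,0 } => simplest -2497/2048

-2497/2048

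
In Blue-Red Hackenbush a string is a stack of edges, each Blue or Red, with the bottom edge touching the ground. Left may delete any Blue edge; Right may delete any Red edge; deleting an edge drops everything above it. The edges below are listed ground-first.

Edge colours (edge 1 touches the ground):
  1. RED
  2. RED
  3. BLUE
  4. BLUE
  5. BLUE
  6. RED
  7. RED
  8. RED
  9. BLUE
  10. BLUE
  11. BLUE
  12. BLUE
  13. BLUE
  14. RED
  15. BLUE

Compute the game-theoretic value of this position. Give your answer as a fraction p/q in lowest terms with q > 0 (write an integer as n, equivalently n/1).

Recurse on prefixes of the 15-edge string RED RED BLUE BLUE BLUE RED RED RED BLUE BLUE BLUE BLUE BLUE RED BLUE:
step 1: add RED to get R; options L={ (no moves) } R={ 0 } -> -1
step 2: add RED to get RR; options L={ (no moves) } R={ -1,0 } -> -2
step 3: add BLUE to get RRB; options L={ -2 } R={ -1,0 } -> -3/2
step 4: add BLUE to get RRBB; options L={ -2,-3/2 } R={ -1,0 } -> -5/4
step 5: add BLUE to get RRBBB; options L={ -2,-3/2,-5/4 } R={ -1,0 } -> -9/8
step 6: add RED to get RRBBBR; options L={ -2,-3/2,-5/4 } R={ -9/8,-1,0 } -> -19/16
step 7: add RED to get RRBBBRR; options L={ -2,-3/2,-5/4 } R={ -19/16,-9/8,-1,0 } -> -39/32
step 8: add RED to get RRBBBRRR; options L={ -2,-3/2,-5/4 } R={ -39/32,-19/16,-9/8,-1,0 } -> -79/64
step 9: add BLUE to get RRBBBRRRB; options L={ -2,-3/2,-5/4,-79/64 } R={ -39/32,-19/16,-9/8,-1,0 } -> -157/128
step 10: add BLUE to get RRBBBRRRBB; options L={ -2,-3/2,-5/4,-79/64,-157/128 } R={ -39/32,-19/16,-9/8,-1,0 } -> -313/256
step 11: add BLUE to get RRBBBRRRBBB; options L={ -2,-3/2,-5/4,-79/64,-157/128,-313/256 } R={ -39/32,-19/16,-9/8,-1,0 } -> -625/512
step 12: add BLUE to get RRBBBRRRBBBB; options L={ -2,-3/2,-5/4,-79/64,-157/128,-313/256,-625/512 } R={ -39/32,-19/16,-9/8,-1,0 } -> -1249/1024
step 13: add BLUE to get RRBBBRRRBBBBB; options L={ -2,-3/2,-5/4,-79/64,-157/128,-313/256,-625/512,-1249/1024 } R={ -39/32,-19/16,-9/8,-1,0 } -> -2497/2048
step 14: add RED to get RRBBBRRRBBBBBR; options L={ -2,-3/2,-5/4,-79/64,-157/128,-313/256,-625/512,-1249/1024 } R={ -2497/2048,-39/32,-19/16,-9/8,-1,0 } -> -4995/4096
step 15: add BLUE to get RRBBBRRRBBBBBRB; options L={ -2,-3/2,-5/4,-79/64,-157/128,-313/256,-625/512,-1249/1024,-4995/4096 } R={ -2497/2048,-39/32,-19/16,-9/8,-1,0 } -> -9989/8192

-9989/8192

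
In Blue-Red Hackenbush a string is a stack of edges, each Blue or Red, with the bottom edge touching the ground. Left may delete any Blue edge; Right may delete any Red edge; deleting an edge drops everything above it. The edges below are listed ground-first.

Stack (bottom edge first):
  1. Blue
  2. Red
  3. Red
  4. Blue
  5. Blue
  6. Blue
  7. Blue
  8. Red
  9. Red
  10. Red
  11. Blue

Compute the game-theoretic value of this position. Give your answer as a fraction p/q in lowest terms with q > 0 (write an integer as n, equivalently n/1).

Prefix values for Blue Red Red Blue Blue Blue Blue Red Red Red Blue via {L|R} + simplicity:
step 1: add Blue to get B; options L={ 0 } R={ (no moves) } -> 1
step 2: add Red to get BR; options L={ 0 } R={ 1 } -> 1/2
step 3: add Red to get BRR; options L={ 0 } R={ 1/2; 1 } -> 1/4
step 4: add Blue to get BRRB; options L={ 0; 1/4 } R={ 1/2; 1 } -> 3/8
step 5: add Blue to get BRRBB; options L={ 0; 1/4; 3/8 } R={ 1/2; 1 } -> 7/16
step 6: add Blue to get BRRBBB; options L={ 0; 1/4; 3/8; 7/16 } R={ 1/2; 1 } -> 15/32
step 7: add Blue to get BRRBBBB; options L={ 0; 1/4; 3/8; 7/16; 15/32 } R={ 1/2; 1 } -> 31/64
step 8: add Red to get BRRBBBBR; options L={ 0; 1/4; 3/8; 7/16; 15/32 } R={ 31/64; 1/2; 1 } -> 61/128
step 9: add Red to get BRRBBBBRR; options L={ 0; 1/4; 3/8; 7/16; 15/32 } R={ 61/128; 31/64; 1/2; 1 } -> 121/256
step 10: add Red to get BRRBBBBRRR; options L={ 0; 1/4; 3/8; 7/16; 15/32 } R={ 121/256; 61/128; 31/64; 1/2; 1 } -> 241/512
step 11: add Blue to get BRRBBBBRRRB; options L={ 0; 1/4; 3/8; 7/16; 15/32; 241/512 } R={ 121/256; 61/128; 31/64; 1/2; 1 } -> 483/1024

483/1024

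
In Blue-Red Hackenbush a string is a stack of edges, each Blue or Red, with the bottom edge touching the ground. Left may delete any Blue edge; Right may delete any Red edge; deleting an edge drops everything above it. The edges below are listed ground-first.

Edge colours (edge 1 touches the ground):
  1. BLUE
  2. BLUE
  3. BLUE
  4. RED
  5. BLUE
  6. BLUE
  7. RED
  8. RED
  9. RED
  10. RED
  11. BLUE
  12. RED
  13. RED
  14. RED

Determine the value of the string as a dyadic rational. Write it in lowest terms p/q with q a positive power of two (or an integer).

B: Left { 0 }, Right { none } gives simplest 1
BB: Left { 0,1 }, Right { none } gives simplest 2
BBB: Left { 0,1,2 }, Right { none } gives simplest 3
BBBR: Left { 0,1,2 }, Right { 3 } gives simplest 5/2
BBBRB: Left { 0,1,2,5/2 }, Right { 3 } gives simplest 11/4
BBBRBB: Left { 0,1,2,5/2,11/4 }, Right { 3 } gives simplest 23/8
BBBRBBR: Left { 0,1,2,5/2,11/4 }, Right { 23/8,3 } gives simplest 45/16
BBBRBBRR: Left { 0,1,2,5/2,11/4 }, Right { 45/16,23/8,3 } gives simplest 89/32
BBBRBBRRR: Left { 0,1,2,5/2,11/4 }, Right { 89/32,45/16,23/8,3 } gives simplest 177/64
BBBRBBRRRR: Left { 0,1,2,5/2,11/4 }, Right { 177/64,89/32,45/16,23/8,3 } gives simplest 353/128
BBBRBBRRRRB: Left { 0,1,2,5/2,11/4,353/128 }, Right { 177/64,89/32,45/16,23/8,3 } gives simplest 707/256
BBBRBBRRRRBR: Left { 0,1,2,5/2,11/4,353/128 }, Right { 707/256,177/64,89/32,45/16,23/8,3 } gives simplest 1413/512
BBBRBBRRRRBRR: Left { 0,1,2,5/2,11/4,353/128 }, Right { 1413/512,707/256,177/64,89/32,45/16,23/8,3 } gives simplest 2825/1024
BBBRBBRRRRBRRR: Left { 0,1,2,5/2,11/4,353/128 }, Right { 2825/1024,1413/512,707/256,177/64,89/32,45/16,23/8,3 } gives simplest 5649/2048

5649/2048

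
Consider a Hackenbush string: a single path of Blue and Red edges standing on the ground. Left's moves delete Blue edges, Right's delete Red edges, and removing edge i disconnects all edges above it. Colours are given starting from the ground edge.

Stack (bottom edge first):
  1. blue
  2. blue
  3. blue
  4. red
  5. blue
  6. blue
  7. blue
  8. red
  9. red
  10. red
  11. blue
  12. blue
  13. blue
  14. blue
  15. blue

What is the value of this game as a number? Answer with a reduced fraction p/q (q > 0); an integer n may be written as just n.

11839/4096

Recurse on prefixes of the 15-edge string blue blue blue red blue blue blue red red red blue blue blue blue blue:
step 1: add blue to get b; options L={ 0 } R={ none } -> 1
step 2: add blue to get bb; options L={ 0,1 } R={ none } -> 2
step 3: add blue to get bbb; options L={ 0,1,2 } R={ none } -> 3
step 4: add red to get bbbr; options L={ 0,1,2 } R={ 3 } -> 5/2
step 5: add blue to get bbbrb; options L={ 0,1,2,5/2 } R={ 3 } -> 11/4
step 6: add blue to get bbbrbb; options L={ 0,1,2,5/2,11/4 } R={ 3 } -> 23/8
step 7: add blue to get bbbrbbb; options L={ 0,1,2,5/2,11/4,23/8 } R={ 3 } -> 47/16
step 8: add red to get bbbrbbbr; options L={ 0,1,2,5/2,11/4,23/8 } R={ 47/16,3 } -> 93/32
step 9: add red to get bbbrbbbrr; options L={ 0,1,2,5/2,11/4,23/8 } R={ 93/32,47/16,3 } -> 185/64
step 10: add red to get bbbrbbbrrr; options L={ 0,1,2,5/2,11/4,23/8 } R={ 185/64,93/32,47/16,3 } -> 369/128
step 11: add blue to get bbbrbbbrrrb; options L={ 0,1,2,5/2,11/4,23/8,369/128 } R={ 185/64,93/32,47/16,3 } -> 739/256
step 12: add blue to get bbbrbbbrrrbb; options L={ 0,1,2,5/2,11/4,23/8,369/128,739/256 } R={ 185/64,93/32,47/16,3 } -> 1479/512
step 13: add blue to get bbbrbbbrrrbbb; options L={ 0,1,2,5/2,11/4,23/8,369/128,739/256,1479/512 } R={ 185/64,93/32,47/16,3 } -> 2959/1024
step 14: add blue to get bbbrbbbrrrbbbb; options L={ 0,1,2,5/2,11/4,23/8,369/128,739/256,1479/512,2959/1024 } R={ 185/64,93/32,47/16,3 } -> 5919/2048
step 15: add blue to get bbbrbbbrrrbbbbb; options L={ 0,1,2,5/2,11/4,23/8,369/128,739/256,1479/512,2959/1024,5919/2048 } R={ 185/64,93/32,47/16,3 } -> 11839/4096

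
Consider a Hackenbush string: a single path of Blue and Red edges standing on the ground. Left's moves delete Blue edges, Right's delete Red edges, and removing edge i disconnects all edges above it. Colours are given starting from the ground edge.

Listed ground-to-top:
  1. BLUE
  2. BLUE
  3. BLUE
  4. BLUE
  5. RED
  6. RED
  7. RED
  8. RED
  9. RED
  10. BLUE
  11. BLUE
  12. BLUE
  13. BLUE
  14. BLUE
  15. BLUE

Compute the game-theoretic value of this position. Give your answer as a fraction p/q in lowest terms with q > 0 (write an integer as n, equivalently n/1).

6271/2048

Build G(s[:k]) for k = 1..15, string s = BLUE BLUE BLUE BLUE RED RED RED RED RED BLUE BLUE BLUE BLUE BLUE BLUE.
B: Left { 0 }, Right { — } ⇒ simplest 1
BB: Left { 0, 1 }, Right { — } ⇒ simplest 2
BBB: Left { 0, 1, 2 }, Right { — } ⇒ simplest 3
BBBB: Left { 0, 1, 2, 3 }, Right { — } ⇒ simplest 4
BBBBR: Left { 0, 1, 2, 3 }, Right { 4 } ⇒ simplest 7/2
BBBBRR: Left { 0, 1, 2, 3 }, Right { 7/2, 4 } ⇒ simplest 13/4
BBBBRRR: Left { 0, 1, 2, 3 }, Right { 13/4, 7/2, 4 } ⇒ simplest 25/8
BBBBRRRR: Left { 0, 1, 2, 3 }, Right { 25/8, 13/4, 7/2, 4 } ⇒ simplest 49/16
BBBBRRRRR: Left { 0, 1, 2, 3 }, Right { 49/16, 25/8, 13/4, 7/2, 4 } ⇒ simplest 97/32
BBBBRRRRRB: Left { 0, 1, 2, 3, 97/32 }, Right { 49/16, 25/8, 13/4, 7/2, 4 } ⇒ simplest 195/64
BBBBRRRRRBB: Left { 0, 1, 2, 3, 97/32, 195/64 }, Right { 49/16, 25/8, 13/4, 7/2, 4 } ⇒ simplest 391/128
BBBBRRRRRBBB: Left { 0, 1, 2, 3, 97/32, 195/64, 391/128 }, Right { 49/16, 25/8, 13/4, 7/2, 4 } ⇒ simplest 783/256
BBBBRRRRRBBBB: Left { 0, 1, 2, 3, 97/32, 195/64, 391/128, 783/256 }, Right { 49/16, 25/8, 13/4, 7/2, 4 } ⇒ simplest 1567/512
BBBBRRRRRBBBBB: Left { 0, 1, 2, 3, 97/32, 195/64, 391/128, 783/256, 1567/512 }, Right { 49/16, 25/8, 13/4, 7/2, 4 } ⇒ simplest 3135/1024
BBBBRRRRRBBBBBB: Left { 0, 1, 2, 3, 97/32, 195/64, 391/128, 783/256, 1567/512, 3135/1024 }, Right { 49/16, 25/8, 13/4, 7/2, 4 } ⇒ simplest 6271/2048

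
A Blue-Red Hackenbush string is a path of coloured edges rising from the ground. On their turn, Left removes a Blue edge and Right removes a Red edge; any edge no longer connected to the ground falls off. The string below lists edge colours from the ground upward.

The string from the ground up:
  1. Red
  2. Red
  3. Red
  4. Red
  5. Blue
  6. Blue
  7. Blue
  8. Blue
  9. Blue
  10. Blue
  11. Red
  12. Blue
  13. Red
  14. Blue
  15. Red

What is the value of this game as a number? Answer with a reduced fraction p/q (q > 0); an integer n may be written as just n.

Recurse on prefixes of the 15-edge string Red Red Red Red Blue Blue Blue Blue Blue Blue Red Blue Red Blue Red:
R: Left { none }, Right { 0 } — simplest -1
RR: Left { none }, Right { -1; 0 } — simplest -2
RRR: Left { none }, Right { -2; -1; 0 } — simplest -3
RRRR: Left { none }, Right { -3; -2; -1; 0 } — simplest -4
RRRRB: Left { -4 }, Right { -3; -2; -1; 0 } — simplest -7/2
RRRRBB: Left { -4; -7/2 }, Right { -3; -2; -1; 0 } — simplest -13/4
RRRRBBB: Left { -4; -7/2; -13/4 }, Right { -3; -2; -1; 0 } — simplest -25/8
RRRRBBBB: Left { -4; -7/2; -13/4; -25/8 }, Right { -3; -2; -1; 0 } — simplest -49/16
RRRRBBBBB: Left { -4; -7/2; -13/4; -25/8; -49/16 }, Right { -3; -2; -1; 0 } — simplest -97/32
RRRRBBBBBB: Left { -4; -7/2; -13/4; -25/8; -49/16; -97/32 }, Right { -3; -2; -1; 0 } — simplest -193/64
RRRRBBBBBBR: Left { -4; -7/2; -13/4; -25/8; -49/16; -97/32 }, Right { -193/64; -3; -2; -1; 0 } — simplest -387/128
RRRRBBBBBBRB: Left { -4; -7/2; -13/4; -25/8; -49/16; -97/32; -387/128 }, Right { -193/64; -3; -2; -1; 0 } — simplest -773/256
RRRRBBBBBBRBR: Left { -4; -7/2; -13/4; -25/8; -49/16; -97/32; -387/128 }, Right { -773/256; -193/64; -3; -2; -1; 0 } — simplest -1547/512
RRRRBBBBBBRBRB: Left { -4; -7/2; -13/4; -25/8; -49/16; -97/32; -387/128; -1547/512 }, Right { -773/256; -193/64; -3; -2; -1; 0 } — simplest -3093/1024
RRRRBBBBBBRBRBR: Left { -4; -7/2; -13/4; -25/8; -49/16; -97/32; -387/128; -1547/512 }, Right { -3093/1024; -773/256; -193/64; -3; -2; -1; 0 } — simplest -6187/2048

-6187/2048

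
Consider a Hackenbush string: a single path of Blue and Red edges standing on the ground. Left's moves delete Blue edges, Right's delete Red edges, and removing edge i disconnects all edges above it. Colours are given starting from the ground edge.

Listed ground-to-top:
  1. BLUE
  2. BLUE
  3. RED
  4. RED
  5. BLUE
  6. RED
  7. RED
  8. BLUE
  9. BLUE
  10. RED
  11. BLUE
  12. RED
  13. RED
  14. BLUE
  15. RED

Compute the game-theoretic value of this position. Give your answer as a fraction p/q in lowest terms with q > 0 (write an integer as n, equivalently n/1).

Recurse on prefixes of the 15-edge string BLUE BLUE RED RED BLUE RED RED BLUE BLUE RED BLUE RED RED BLUE RED:
edge 1 of 15 (BLUE): { 0 |  } so 1
edge 2 of 15 (BLUE): { 0 1 |  } so 2
edge 3 of 15 (RED): { 0 1 | 2 } so 3/2
edge 4 of 15 (RED): { 0 1 | 3/2 2 } so 5/4
edge 5 of 15 (BLUE): { 0 1 5/4 | 3/2 2 } so 11/8
edge 6 of 15 (RED): { 0 1 5/4 | 11/8 3/2 2 } so 21/16
edge 7 of 15 (RED): { 0 1 5/4 | 21/16 11/8 3/2 2 } so 41/32
edge 8 of 15 (BLUE): { 0 1 5/4 41/32 | 21/16 11/8 3/2 2 } so 83/64
edge 9 of 15 (BLUE): { 0 1 5/4 41/32 83/64 | 21/16 11/8 3/2 2 } so 167/128
edge 10 of 15 (RED): { 0 1 5/4 41/32 83/64 | 167/128 21/16 11/8 3/2 2 } so 333/256
edge 11 of 15 (BLUE): { 0 1 5/4 41/32 83/64 333/256 | 167/128 21/16 11/8 3/2 2 } so 667/512
edge 12 of 15 (RED): { 0 1 5/4 41/32 83/64 333/256 | 667/512 167/128 21/16 11/8 3/2 2 } so 1333/1024
edge 13 of 15 (RED): { 0 1 5/4 41/32 83/64 333/256 | 1333/1024 667/512 167/128 21/16 11/8 3/2 2 } so 2665/2048
edge 14 of 15 (BLUE): { 0 1 5/4 41/32 83/64 333/256 2665/2048 | 1333/1024 667/512 167/128 21/16 11/8 3/2 2 } so 5331/4096
edge 15 of 15 (RED): { 0 1 5/4 41/32 83/64 333/256 2665/2048 | 5331/4096 1333/1024 667/512 167/128 21/16 11/8 3/2 2 } so 10661/8192

10661/8192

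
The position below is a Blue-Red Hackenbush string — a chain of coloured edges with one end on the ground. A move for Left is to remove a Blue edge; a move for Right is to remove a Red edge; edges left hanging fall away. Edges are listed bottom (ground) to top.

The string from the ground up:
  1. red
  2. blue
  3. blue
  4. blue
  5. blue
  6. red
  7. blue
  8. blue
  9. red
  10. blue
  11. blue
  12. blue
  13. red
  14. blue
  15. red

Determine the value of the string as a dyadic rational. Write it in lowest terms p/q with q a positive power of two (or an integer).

-1163/16384

Build value(s[:k]) for k = 1..15, string s = red blue blue blue blue red blue blue red blue blue blue red blue red.
edge 1 of 15 (red): {  | 0 } gives -1
edge 2 of 15 (blue): { -1 | 0 } gives -1/2
edge 3 of 15 (blue): { -1; -1/2 | 0 } gives -1/4
edge 4 of 15 (blue): { -1; -1/2; -1/4 | 0 } gives -1/8
edge 5 of 15 (blue): { -1; -1/2; -1/4; -1/8 | 0 } gives -1/16
edge 6 of 15 (red): { -1; -1/2; -1/4; -1/8 | -1/16; 0 } gives -3/32
edge 7 of 15 (blue): { -1; -1/2; -1/4; -1/8; -3/32 | -1/16; 0 } gives -5/64
edge 8 of 15 (blue): { -1; -1/2; -1/4; -1/8; -3/32; -5/64 | -1/16; 0 } gives -9/128
edge 9 of 15 (red): { -1; -1/2; -1/4; -1/8; -3/32; -5/64 | -9/128; -1/16; 0 } gives -19/256
edge 10 of 15 (blue): { -1; -1/2; -1/4; -1/8; -3/32; -5/64; -19/256 | -9/128; -1/16; 0 } gives -37/512
edge 11 of 15 (blue): { -1; -1/2; -1/4; -1/8; -3/32; -5/64; -19/256; -37/512 | -9/128; -1/16; 0 } gives -73/1024
edge 12 of 15 (blue): { -1; -1/2; -1/4; -1/8; -3/32; -5/64; -19/256; -37/512; -73/1024 | -9/128; -1/16; 0 } gives -145/2048
edge 13 of 15 (red): { -1; -1/2; -1/4; -1/8; -3/32; -5/64; -19/256; -37/512; -73/1024 | -145/2048; -9/128; -1/16; 0 } gives -291/4096
edge 14 of 15 (blue): { -1; -1/2; -1/4; -1/8; -3/32; -5/64; -19/256; -37/512; -73/1024; -291/4096 | -145/2048; -9/128; -1/16; 0 } gives -581/8192
edge 15 of 15 (red): { -1; -1/2; -1/4; -1/8; -3/32; -5/64; -19/256; -37/512; -73/1024; -291/4096 | -581/8192; -145/2048; -9/128; -1/16; 0 } gives -1163/16384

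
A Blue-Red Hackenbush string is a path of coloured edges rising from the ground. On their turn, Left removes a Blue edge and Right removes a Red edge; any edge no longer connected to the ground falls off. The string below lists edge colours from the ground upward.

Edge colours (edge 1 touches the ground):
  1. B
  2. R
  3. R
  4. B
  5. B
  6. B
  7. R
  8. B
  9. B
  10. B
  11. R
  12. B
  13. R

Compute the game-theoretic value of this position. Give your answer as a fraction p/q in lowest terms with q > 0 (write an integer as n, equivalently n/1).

1909/4096

edge 1 of 13 (B): { 0 | — } = 1
edge 2 of 13 (R): { 0 | 1 } = 1/2
edge 3 of 13 (R): { 0 | 1/2 1 } = 1/4
edge 4 of 13 (B): { 0 1/4 | 1/2 1 } = 3/8
edge 5 of 13 (B): { 0 1/4 3/8 | 1/2 1 } = 7/16
edge 6 of 13 (B): { 0 1/4 3/8 7/16 | 1/2 1 } = 15/32
edge 7 of 13 (R): { 0 1/4 3/8 7/16 | 15/32 1/2 1 } = 29/64
edge 8 of 13 (B): { 0 1/4 3/8 7/16 29/64 | 15/32 1/2 1 } = 59/128
edge 9 of 13 (B): { 0 1/4 3/8 7/16 29/64 59/128 | 15/32 1/2 1 } = 119/256
edge 10 of 13 (B): { 0 1/4 3/8 7/16 29/64 59/128 119/256 | 15/32 1/2 1 } = 239/512
edge 11 of 13 (R): { 0 1/4 3/8 7/16 29/64 59/128 119/256 | 239/512 15/32 1/2 1 } = 477/1024
edge 12 of 13 (B): { 0 1/4 3/8 7/16 29/64 59/128 119/256 477/1024 | 239/512 15/32 1/2 1 } = 955/2048
edge 13 of 13 (R): { 0 1/4 3/8 7/16 29/64 59/128 119/256 477/1024 | 955/2048 239/512 15/32 1/2 1 } = 1909/4096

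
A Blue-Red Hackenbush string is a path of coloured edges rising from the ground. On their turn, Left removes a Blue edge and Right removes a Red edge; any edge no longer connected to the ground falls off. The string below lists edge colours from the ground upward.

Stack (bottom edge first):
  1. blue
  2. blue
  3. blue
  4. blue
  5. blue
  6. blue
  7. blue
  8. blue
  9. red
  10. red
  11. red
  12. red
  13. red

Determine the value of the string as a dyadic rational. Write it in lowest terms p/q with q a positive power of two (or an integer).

225/32

Prefix values for blue blue blue blue blue blue blue blue red red red red red via {L|R} + simplicity:
edge 1 of 13 (blue): { 0 | ∅ } ⇒ 1
edge 2 of 13 (blue): { 0, 1 | ∅ } ⇒ 2
edge 3 of 13 (blue): { 0, 1, 2 | ∅ } ⇒ 3
edge 4 of 13 (blue): { 0, 1, 2, 3 | ∅ } ⇒ 4
edge 5 of 13 (blue): { 0, 1, 2, 3, 4 | ∅ } ⇒ 5
edge 6 of 13 (blue): { 0, 1, 2, 3, 4, 5 | ∅ } ⇒ 6
edge 7 of 13 (blue): { 0, 1, 2, 3, 4, 5, 6 | ∅ } ⇒ 7
edge 8 of 13 (blue): { 0, 1, 2, 3, 4, 5, 6, 7 | ∅ } ⇒ 8
edge 9 of 13 (red): { 0, 1, 2, 3, 4, 5, 6, 7 | 8 } ⇒ 15/2
edge 10 of 13 (red): { 0, 1, 2, 3, 4, 5, 6, 7 | 15/2, 8 } ⇒ 29/4
edge 11 of 13 (red): { 0, 1, 2, 3, 4, 5, 6, 7 | 29/4, 15/2, 8 } ⇒ 57/8
edge 12 of 13 (red): { 0, 1, 2, 3, 4, 5, 6, 7 | 57/8, 29/4, 15/2, 8 } ⇒ 113/16
edge 13 of 13 (red): { 0, 1, 2, 3, 4, 5, 6, 7 | 113/16, 57/8, 29/4, 15/2, 8 } ⇒ 225/32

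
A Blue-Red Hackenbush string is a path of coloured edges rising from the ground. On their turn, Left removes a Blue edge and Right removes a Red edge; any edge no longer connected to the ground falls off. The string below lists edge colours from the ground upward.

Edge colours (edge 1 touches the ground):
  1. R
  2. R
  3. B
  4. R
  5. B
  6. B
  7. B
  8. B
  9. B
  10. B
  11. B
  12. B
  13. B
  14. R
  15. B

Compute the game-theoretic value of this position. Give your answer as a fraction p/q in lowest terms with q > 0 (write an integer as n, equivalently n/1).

Prefix values for R R B R B B B B B B B B B R B via {L|R} + simplicity:
step 1: add R to get R; options L={  } R={ 0 } ⇒ -1
step 2: add R to get RR; options L={  } R={ -1; 0 } ⇒ -2
step 3: add B to get RRB; options L={ -2 } R={ -1; 0 } ⇒ -3/2
step 4: add R to get RRBR; options L={ -2 } R={ -3/2; -1; 0 } ⇒ -7/4
step 5: add B to get RRBRB; options L={ -2; -7/4 } R={ -3/2; -1; 0 } ⇒ -13/8
step 6: add B to get RRBRBB; options L={ -2; -7/4; -13/8 } R={ -3/2; -1; 0 } ⇒ -25/16
step 7: add B to get RRBRBBB; options L={ -2; -7/4; -13/8; -25/16 } R={ -3/2; -1; 0 } ⇒ -49/32
step 8: add B to get RRBRBBBB; options L={ -2; -7/4; -13/8; -25/16; -49/32 } R={ -3/2; -1; 0 } ⇒ -97/64
step 9: add B to get RRBRBBBBB; options L={ -2; -7/4; -13/8; -25/16; -49/32; -97/64 } R={ -3/2; -1; 0 } ⇒ -193/128
step 10: add B to get RRBRBBBBBB; options L={ -2; -7/4; -13/8; -25/16; -49/32; -97/64; -193/128 } R={ -3/2; -1; 0 } ⇒ -385/256
step 11: add B to get RRBRBBBBBBB; options L={ -2; -7/4; -13/8; -25/16; -49/32; -97/64; -193/128; -385/256 } R={ -3/2; -1; 0 } ⇒ -769/512
step 12: add B to get RRBRBBBBBBBB; options L={ -2; -7/4; -13/8; -25/16; -49/32; -97/64; -193/128; -385/256; -769/512 } R={ -3/2; -1; 0 } ⇒ -1537/1024
step 13: add B to get RRBRBBBBBBBBB; options L={ -2; -7/4; -13/8; -25/16; -49/32; -97/64; -193/128; -385/256; -769/512; -1537/1024 } R={ -3/2; -1; 0 } ⇒ -3073/2048
step 14: add R to get RRBRBBBBBBBBBR; options L={ -2; -7/4; -13/8; -25/16; -49/32; -97/64; -193/128; -385/256; -769/512; -1537/1024 } R={ -3073/2048; -3/2; -1; 0 } ⇒ -6147/4096
step 15: add B to get RRBRBBBBBBBBBRB; options L={ -2; -7/4; -13/8; -25/16; -49/32; -97/64; -193/128; -385/256; -769/512; -1537/1024; -6147/4096 } R={ -3073/2048; -3/2; -1; 0 } ⇒ -12293/8192

-12293/8192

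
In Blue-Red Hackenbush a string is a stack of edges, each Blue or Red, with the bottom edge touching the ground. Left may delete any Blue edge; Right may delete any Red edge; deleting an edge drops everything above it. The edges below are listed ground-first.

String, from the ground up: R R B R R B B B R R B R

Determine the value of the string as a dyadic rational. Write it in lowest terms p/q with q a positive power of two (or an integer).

G_1 [R]  L=[∅]  R=[0]  => -1
G_2 [RR]  L=[∅]  R=[-1 0]  => -2
G_3 [RRB]  L=[-2]  R=[-1 0]  => -3/2
G_4 [RRBR]  L=[-2]  R=[-3/2 -1 0]  => -7/4
G_5 [RRBRR]  L=[-2]  R=[-7/4 -3/2 -1 0]  => -15/8
G_6 [RRBRRB]  L=[-2 -15/8]  R=[-7/4 -3/2 -1 0]  => -29/16
G_7 [RRBRRBB]  L=[-2 -15/8 -29/16]  R=[-7/4 -3/2 -1 0]  => -57/32
G_8 [RRBRRBBB]  L=[-2 -15/8 -29/16 -57/32]  R=[-7/4 -3/2 -1 0]  => -113/64
G_9 [RRBRRBBBR]  L=[-2 -15/8 -29/16 -57/32]  R=[-113/64 -7/4 -3/2 -1 0]  => -227/128
G_10 [RRBRRBBBRR]  L=[-2 -15/8 -29/16 -57/32]  R=[-227/128 -113/64 -7/4 -3/2 -1 0]  => -455/256
G_11 [RRBRRBBBRRB]  L=[-2 -15/8 -29/16 -57/32 -455/256]  R=[-227/128 -113/64 -7/4 -3/2 -1 0]  => -909/512
G_12 [RRBRRBBBRRBR]  L=[-2 -15/8 -29/16 -57/32 -455/256]  R=[-909/512 -227/128 -113/64 -7/4 -3/2 -1 0]  => -1819/1024

-1819/1024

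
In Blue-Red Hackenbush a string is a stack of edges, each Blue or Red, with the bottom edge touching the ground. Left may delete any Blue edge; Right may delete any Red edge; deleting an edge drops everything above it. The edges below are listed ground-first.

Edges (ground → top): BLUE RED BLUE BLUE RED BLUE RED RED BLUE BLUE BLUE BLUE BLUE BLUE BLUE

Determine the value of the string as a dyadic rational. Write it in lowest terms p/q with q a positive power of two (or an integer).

13567/16384

v_1 [B]  L=[0]  R=[(no moves)]  — 1
v_2 [BR]  L=[0]  R=[1]  — 1/2
v_3 [BRB]  L=[0, 1/2]  R=[1]  — 3/4
v_4 [BRBB]  L=[0, 1/2, 3/4]  R=[1]  — 7/8
v_5 [BRBBR]  L=[0, 1/2, 3/4]  R=[7/8, 1]  — 13/16
v_6 [BRBBRB]  L=[0, 1/2, 3/4, 13/16]  R=[7/8, 1]  — 27/32
v_7 [BRBBRBR]  L=[0, 1/2, 3/4, 13/16]  R=[27/32, 7/8, 1]  — 53/64
v_8 [BRBBRBRR]  L=[0, 1/2, 3/4, 13/16]  R=[53/64, 27/32, 7/8, 1]  — 105/128
v_9 [BRBBRBRRB]  L=[0, 1/2, 3/4, 13/16, 105/128]  R=[53/64, 27/32, 7/8, 1]  — 211/256
v_10 [BRBBRBRRBB]  L=[0, 1/2, 3/4, 13/16, 105/128, 211/256]  R=[53/64, 27/32, 7/8, 1]  — 423/512
v_11 [BRBBRBRRBBB]  L=[0, 1/2, 3/4, 13/16, 105/128, 211/256, 423/512]  R=[53/64, 27/32, 7/8, 1]  — 847/1024
v_12 [BRBBRBRRBBBB]  L=[0, 1/2, 3/4, 13/16, 105/128, 211/256, 423/512, 847/1024]  R=[53/64, 27/32, 7/8, 1]  — 1695/2048
v_13 [BRBBRBRRBBBBB]  L=[0, 1/2, 3/4, 13/16, 105/128, 211/256, 423/512, 847/1024, 1695/2048]  R=[53/64, 27/32, 7/8, 1]  — 3391/4096
v_14 [BRBBRBRRBBBBBB]  L=[0, 1/2, 3/4, 13/16, 105/128, 211/256, 423/512, 847/1024, 1695/2048, 3391/4096]  R=[53/64, 27/32, 7/8, 1]  — 6783/8192
v_15 [BRBBRBRRBBBBBBB]  L=[0, 1/2, 3/4, 13/16, 105/128, 211/256, 423/512, 847/1024, 1695/2048, 3391/4096, 6783/8192]  R=[53/64, 27/32, 7/8, 1]  — 13567/16384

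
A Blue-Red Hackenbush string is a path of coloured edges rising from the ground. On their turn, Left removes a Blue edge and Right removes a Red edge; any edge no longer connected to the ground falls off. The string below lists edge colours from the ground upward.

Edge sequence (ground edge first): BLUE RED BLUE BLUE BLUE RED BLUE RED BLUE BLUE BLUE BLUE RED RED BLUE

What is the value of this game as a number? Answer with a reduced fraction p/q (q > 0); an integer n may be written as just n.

15091/16384

v(B) = { 0 | (no moves) } => 1
v(BR) = { 0 | 1 } => 1/2
v(BRB) = { 0 1/2 | 1 } => 3/4
v(BRBB) = { 0 1/2 3/4 | 1 } => 7/8
v(BRBBB) = { 0 1/2 3/4 7/8 | 1 } => 15/16
v(BRBBBR) = { 0 1/2 3/4 7/8 | 15/16 1 } => 29/32
v(BRBBBRB) = { 0 1/2 3/4 7/8 29/32 | 15/16 1 } => 59/64
v(BRBBBRBR) = { 0 1/2 3/4 7/8 29/32 | 59/64 15/16 1 } => 117/128
v(BRBBBRBRB) = { 0 1/2 3/4 7/8 29/32 117/128 | 59/64 15/16 1 } => 235/256
v(BRBBBRBRBB) = { 0 1/2 3/4 7/8 29/32 117/128 235/256 | 59/64 15/16 1 } => 471/512
v(BRBBBRBRBBB) = { 0 1/2 3/4 7/8 29/32 117/128 235/256 471/512 | 59/64 15/16 1 } => 943/1024
v(BRBBBRBRBBBB) = { 0 1/2 3/4 7/8 29/32 117/128 235/256 471/512 943/1024 | 59/64 15/16 1 } => 1887/2048
v(BRBBBRBRBBBBR) = { 0 1/2 3/4 7/8 29/32 117/128 235/256 471/512 943/1024 | 1887/2048 59/64 15/16 1 } => 3773/4096
v(BRBBBRBRBBBBRR) = { 0 1/2 3/4 7/8 29/32 117/128 235/256 471/512 943/1024 | 3773/4096 1887/2048 59/64 15/16 1 } => 7545/8192
v(BRBBBRBRBBBBRRB) = { 0 1/2 3/4 7/8 29/32 117/128 235/256 471/512 943/1024 7545/8192 | 3773/4096 1887/2048 59/64 15/16 1 } => 15091/16384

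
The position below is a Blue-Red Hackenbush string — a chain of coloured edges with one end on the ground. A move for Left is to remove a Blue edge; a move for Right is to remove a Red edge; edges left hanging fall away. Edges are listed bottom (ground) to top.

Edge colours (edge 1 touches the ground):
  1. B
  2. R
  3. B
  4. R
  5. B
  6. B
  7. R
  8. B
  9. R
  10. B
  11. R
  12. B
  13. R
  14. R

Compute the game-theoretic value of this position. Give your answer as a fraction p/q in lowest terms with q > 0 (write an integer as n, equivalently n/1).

5801/8192

Prefix values for B R B R B B R B R B R B R R via {L|R} + simplicity:
1 of 14 · B · max L 0 · min R +∞ → 1
2 of 14 · BR · max L 0 · min R 1 → 1/2
3 of 14 · BRB · max L 1/2 · min R 1 → 3/4
4 of 14 · BRBR · max L 1/2 · min R 3/4 → 5/8
5 of 14 · BRBRB · max L 5/8 · min R 3/4 → 11/16
6 of 14 · BRBRBB · max L 11/16 · min R 3/4 → 23/32
7 of 14 · BRBRBBR · max L 11/16 · min R 23/32 → 45/64
8 of 14 · BRBRBBRB · max L 45/64 · min R 23/32 → 91/128
9 of 14 · BRBRBBRBR · max L 45/64 · min R 91/128 → 181/256
10 of 14 · BRBRBBRBRB · max L 181/256 · min R 91/128 → 363/512
11 of 14 · BRBRBBRBRBR · max L 181/256 · min R 363/512 → 725/1024
12 of 14 · BRBRBBRBRBRB · max L 725/1024 · min R 363/512 → 1451/2048
13 of 14 · BRBRBBRBRBRBR · max L 725/1024 · min R 1451/2048 → 2901/4096
14 of 14 · BRBRBBRBRBRBRR · max L 725/1024 · min R 2901/4096 → 5801/8192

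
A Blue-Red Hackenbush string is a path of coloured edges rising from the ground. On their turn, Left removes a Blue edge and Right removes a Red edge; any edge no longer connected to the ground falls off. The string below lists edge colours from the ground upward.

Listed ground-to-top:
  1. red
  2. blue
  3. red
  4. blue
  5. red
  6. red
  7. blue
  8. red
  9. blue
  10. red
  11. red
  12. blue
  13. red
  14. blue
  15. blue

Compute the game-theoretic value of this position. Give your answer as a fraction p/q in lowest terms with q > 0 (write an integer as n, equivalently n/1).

val_1 [r]  L=[]  R=[0]  = -1
val_2 [rb]  L=[-1]  R=[0]  = -1/2
val_3 [rbr]  L=[-1]  R=[-1/2,0]  = -3/4
val_4 [rbrb]  L=[-1,-3/4]  R=[-1/2,0]  = -5/8
val_5 [rbrbr]  L=[-1,-3/4]  R=[-5/8,-1/2,0]  = -11/16
val_6 [rbrbrr]  L=[-1,-3/4]  R=[-11/16,-5/8,-1/2,0]  = -23/32
val_7 [rbrbrrb]  L=[-1,-3/4,-23/32]  R=[-11/16,-5/8,-1/2,0]  = -45/64
val_8 [rbrbrrbr]  L=[-1,-3/4,-23/32]  R=[-45/64,-11/16,-5/8,-1/2,0]  = -91/128
val_9 [rbrbrrbrb]  L=[-1,-3/4,-23/32,-91/128]  R=[-45/64,-11/16,-5/8,-1/2,0]  = -181/256
val_10 [rbrbrrbrbr]  L=[-1,-3/4,-23/32,-91/128]  R=[-181/256,-45/64,-11/16,-5/8,-1/2,0]  = -363/512
val_11 [rbrbrrbrbrr]  L=[-1,-3/4,-23/32,-91/128]  R=[-363/512,-181/256,-45/64,-11/16,-5/8,-1/2,0]  = -727/1024
val_12 [rbrbrrbrbrrb]  L=[-1,-3/4,-23/32,-91/128,-727/1024]  R=[-363/512,-181/256,-45/64,-11/16,-5/8,-1/2,0]  = -1453/2048
val_13 [rbrbrrbrbrrbr]  L=[-1,-3/4,-23/32,-91/128,-727/1024]  R=[-1453/2048,-363/512,-181/256,-45/64,-11/16,-5/8,-1/2,0]  = -2907/4096
val_14 [rbrbrrbrbrrbrb]  L=[-1,-3/4,-23/32,-91/128,-727/1024,-2907/4096]  R=[-1453/2048,-363/512,-181/256,-45/64,-11/16,-5/8,-1/2,0]  = -5813/8192
val_15 [rbrbrrbrbrrbrbb]  L=[-1,-3/4,-23/32,-91/128,-727/1024,-2907/4096,-5813/8192]  R=[-1453/2048,-363/512,-181/256,-45/64,-11/16,-5/8,-1/2,0]  = -11625/16384

-11625/16384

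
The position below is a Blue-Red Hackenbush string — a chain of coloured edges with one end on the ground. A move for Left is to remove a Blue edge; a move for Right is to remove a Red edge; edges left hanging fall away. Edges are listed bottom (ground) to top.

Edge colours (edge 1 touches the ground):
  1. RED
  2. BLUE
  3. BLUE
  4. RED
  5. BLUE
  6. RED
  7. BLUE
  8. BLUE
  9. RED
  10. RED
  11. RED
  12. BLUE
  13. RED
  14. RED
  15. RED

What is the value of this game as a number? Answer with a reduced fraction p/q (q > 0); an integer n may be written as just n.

-5359/16384

Prefix values for RED BLUE BLUE RED BLUE RED BLUE BLUE RED RED RED BLUE RED RED RED via {L|R} + simplicity:
edge 1 of 15 (RED): { (no moves) | 0 } ⇒ -1
edge 2 of 15 (BLUE): { -1 | 0 } ⇒ -1/2
edge 3 of 15 (BLUE): { -1; -1/2 | 0 } ⇒ -1/4
edge 4 of 15 (RED): { -1; -1/2 | -1/4; 0 } ⇒ -3/8
edge 5 of 15 (BLUE): { -1; -1/2; -3/8 | -1/4; 0 } ⇒ -5/16
edge 6 of 15 (RED): { -1; -1/2; -3/8 | -5/16; -1/4; 0 } ⇒ -11/32
edge 7 of 15 (BLUE): { -1; -1/2; -3/8; -11/32 | -5/16; -1/4; 0 } ⇒ -21/64
edge 8 of 15 (BLUE): { -1; -1/2; -3/8; -11/32; -21/64 | -5/16; -1/4; 0 } ⇒ -41/128
edge 9 of 15 (RED): { -1; -1/2; -3/8; -11/32; -21/64 | -41/128; -5/16; -1/4; 0 } ⇒ -83/256
edge 10 of 15 (RED): { -1; -1/2; -3/8; -11/32; -21/64 | -83/256; -41/128; -5/16; -1/4; 0 } ⇒ -167/512
edge 11 of 15 (RED): { -1; -1/2; -3/8; -11/32; -21/64 | -167/512; -83/256; -41/128; -5/16; -1/4; 0 } ⇒ -335/1024
edge 12 of 15 (BLUE): { -1; -1/2; -3/8; -11/32; -21/64; -335/1024 | -167/512; -83/256; -41/128; -5/16; -1/4; 0 } ⇒ -669/2048
edge 13 of 15 (RED): { -1; -1/2; -3/8; -11/32; -21/64; -335/1024 | -669/2048; -167/512; -83/256; -41/128; -5/16; -1/4; 0 } ⇒ -1339/4096
edge 14 of 15 (RED): { -1; -1/2; -3/8; -11/32; -21/64; -335/1024 | -1339/4096; -669/2048; -167/512; -83/256; -41/128; -5/16; -1/4; 0 } ⇒ -2679/8192
edge 15 of 15 (RED): { -1; -1/2; -3/8; -11/32; -21/64; -335/1024 | -2679/8192; -1339/4096; -669/2048; -167/512; -83/256; -41/128; -5/16; -1/4; 0 } ⇒ -5359/16384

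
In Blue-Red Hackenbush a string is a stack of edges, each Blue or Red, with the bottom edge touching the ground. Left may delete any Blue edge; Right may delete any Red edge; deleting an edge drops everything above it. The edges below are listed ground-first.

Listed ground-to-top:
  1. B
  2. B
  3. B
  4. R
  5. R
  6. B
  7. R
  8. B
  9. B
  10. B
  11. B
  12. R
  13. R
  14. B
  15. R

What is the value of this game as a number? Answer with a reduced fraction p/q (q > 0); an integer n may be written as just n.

edge 1 of 15 (B): { 0 | (no moves) } => 1
edge 2 of 15 (B): { 0 1 | (no moves) } => 2
edge 3 of 15 (B): { 0 1 2 | (no moves) } => 3
edge 4 of 15 (R): { 0 1 2 | 3 } => 5/2
edge 5 of 15 (R): { 0 1 2 | 5/2 3 } => 9/4
edge 6 of 15 (B): { 0 1 2 9/4 | 5/2 3 } => 19/8
edge 7 of 15 (R): { 0 1 2 9/4 | 19/8 5/2 3 } => 37/16
edge 8 of 15 (B): { 0 1 2 9/4 37/16 | 19/8 5/2 3 } => 75/32
edge 9 of 15 (B): { 0 1 2 9/4 37/16 75/32 | 19/8 5/2 3 } => 151/64
edge 10 of 15 (B): { 0 1 2 9/4 37/16 75/32 151/64 | 19/8 5/2 3 } => 303/128
edge 11 of 15 (B): { 0 1 2 9/4 37/16 75/32 151/64 303/128 | 19/8 5/2 3 } => 607/256
edge 12 of 15 (R): { 0 1 2 9/4 37/16 75/32 151/64 303/128 | 607/256 19/8 5/2 3 } => 1213/512
edge 13 of 15 (R): { 0 1 2 9/4 37/16 75/32 151/64 303/128 | 1213/512 607/256 19/8 5/2 3 } => 2425/1024
edge 14 of 15 (B): { 0 1 2 9/4 37/16 75/32 151/64 303/128 2425/1024 | 1213/512 607/256 19/8 5/2 3 } => 4851/2048
edge 15 of 15 (R): { 0 1 2 9/4 37/16 75/32 151/64 303/128 2425/1024 | 4851/2048 1213/512 607/256 19/8 5/2 3 } => 9701/4096

9701/4096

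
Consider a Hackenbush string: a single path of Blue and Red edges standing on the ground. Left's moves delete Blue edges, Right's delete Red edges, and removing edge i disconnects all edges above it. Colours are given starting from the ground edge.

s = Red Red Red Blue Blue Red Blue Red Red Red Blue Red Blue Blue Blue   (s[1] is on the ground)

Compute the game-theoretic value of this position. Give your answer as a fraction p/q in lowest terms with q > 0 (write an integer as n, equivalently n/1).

step 1: add Red to get R; options L={  } R={ 0 } = -1
step 2: add Red to get RR; options L={  } R={ -1,0 } = -2
step 3: add Red to get RRR; options L={  } R={ -2,-1,0 } = -3
step 4: add Blue to get RRRB; options L={ -3 } R={ -2,-1,0 } = -5/2
step 5: add Blue to get RRRBB; options L={ -3,-5/2 } R={ -2,-1,0 } = -9/4
step 6: add Red to get RRRBBR; options L={ -3,-5/2 } R={ -9/4,-2,-1,0 } = -19/8
step 7: add Blue to get RRRBBRB; options L={ -3,-5/2,-19/8 } R={ -9/4,-2,-1,0 } = -37/16
step 8: add Red to get RRRBBRBR; options L={ -3,-5/2,-19/8 } R={ -37/16,-9/4,-2,-1,0 } = -75/32
step 9: add Red to get RRRBBRBRR; options L={ -3,-5/2,-19/8 } R={ -75/32,-37/16,-9/4,-2,-1,0 } = -151/64
step 10: add Red to get RRRBBRBRRR; options L={ -3,-5/2,-19/8 } R={ -151/64,-75/32,-37/16,-9/4,-2,-1,0 } = -303/128
step 11: add Blue to get RRRBBRBRRRB; options L={ -3,-5/2,-19/8,-303/128 } R={ -151/64,-75/32,-37/16,-9/4,-2,-1,0 } = -605/256
step 12: add Red to get RRRBBRBRRRBR; options L={ -3,-5/2,-19/8,-303/128 } R={ -605/256,-151/64,-75/32,-37/16,-9/4,-2,-1,0 } = -1211/512
step 13: add Blue to get RRRBBRBRRRBRB; options L={ -3,-5/2,-19/8,-303/128,-1211/512 } R={ -605/256,-151/64,-75/32,-37/16,-9/4,-2,-1,0 } = -2421/1024
step 14: add Blue to get RRRBBRBRRRBRBB; options L={ -3,-5/2,-19/8,-303/128,-1211/512,-2421/1024 } R={ -605/256,-151/64,-75/32,-37/16,-9/4,-2,-1,0 } = -4841/2048
step 15: add Blue to get RRRBBRBRRRBRBBB; options L={ -3,-5/2,-19/8,-303/128,-1211/512,-2421/1024,-4841/2048 } R={ -605/256,-151/64,-75/32,-37/16,-9/4,-2,-1,0 } = -9681/4096

-9681/4096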